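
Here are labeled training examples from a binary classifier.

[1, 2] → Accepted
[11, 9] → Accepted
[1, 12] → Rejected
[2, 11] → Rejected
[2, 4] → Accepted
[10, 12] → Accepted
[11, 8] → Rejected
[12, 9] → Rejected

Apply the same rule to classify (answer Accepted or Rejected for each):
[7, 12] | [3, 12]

Rejected, Rejected

The pattern is that an item is 'Accepted' exactly when: |first − second| ≤ 2.
[7, 12]: Rejected (|7−12| = 5).
[3, 12]: Rejected (|3−12| = 9).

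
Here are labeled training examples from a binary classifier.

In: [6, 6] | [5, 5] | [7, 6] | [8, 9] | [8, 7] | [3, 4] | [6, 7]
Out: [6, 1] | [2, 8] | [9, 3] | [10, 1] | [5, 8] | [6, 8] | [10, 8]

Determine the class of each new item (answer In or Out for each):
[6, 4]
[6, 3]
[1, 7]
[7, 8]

The rule appears to be: |first − second| ≤ 1.
[6, 4] — |6−4| = 2, hence Out.
[6, 3] — |6−3| = 3, hence Out.
[1, 7] — |1−7| = 6, hence Out.
[7, 8] — |7−8| = 1, hence In.

Out, Out, Out, In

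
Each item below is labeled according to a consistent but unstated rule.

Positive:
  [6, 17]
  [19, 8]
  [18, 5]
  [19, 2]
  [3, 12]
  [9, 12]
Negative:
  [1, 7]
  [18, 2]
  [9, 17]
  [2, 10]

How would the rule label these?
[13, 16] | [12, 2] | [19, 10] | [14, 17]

Positive, Negative, Positive, Positive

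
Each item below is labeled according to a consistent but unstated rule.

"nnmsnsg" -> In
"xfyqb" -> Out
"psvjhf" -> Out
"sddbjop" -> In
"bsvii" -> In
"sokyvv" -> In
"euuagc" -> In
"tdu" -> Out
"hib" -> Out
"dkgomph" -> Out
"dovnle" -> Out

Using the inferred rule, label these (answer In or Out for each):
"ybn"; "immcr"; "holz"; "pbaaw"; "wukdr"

The distinguishing property — has a double letter — holds for all the 'In' cases and none of the 'Out' cases.
"ybn" — no doubled letter, hence Out. "immcr" — 'mm' doubled, hence In. "holz" — no doubled letter, hence Out. "pbaaw" — 'aa' doubled, hence In. "wukdr" — no doubled letter, hence Out.

Out, In, Out, In, Out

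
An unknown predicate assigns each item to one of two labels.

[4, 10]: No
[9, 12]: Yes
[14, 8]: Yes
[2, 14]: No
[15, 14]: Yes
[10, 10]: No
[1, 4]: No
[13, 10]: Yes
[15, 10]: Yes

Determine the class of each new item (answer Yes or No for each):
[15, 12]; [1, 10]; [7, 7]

Yes, No, No

The rule appears to be: sum ≥ 21.
Yes: [15, 12], since 15+12 = 27.
No: [1, 10], since 1+10 = 11.
No: [7, 7], since 7+7 = 14.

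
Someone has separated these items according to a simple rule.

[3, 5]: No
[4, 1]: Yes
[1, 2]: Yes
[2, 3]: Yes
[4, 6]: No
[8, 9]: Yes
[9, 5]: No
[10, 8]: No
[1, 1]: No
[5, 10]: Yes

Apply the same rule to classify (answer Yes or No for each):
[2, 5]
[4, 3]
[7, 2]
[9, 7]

The classifier is using: sum is odd.
[2, 5] → 2+5 = 7 → Yes.
[4, 3] → 4+3 = 7 → Yes.
[7, 2] → 7+2 = 9 → Yes.
[9, 7] → 9+7 = 16 → No.

Yes, Yes, Yes, No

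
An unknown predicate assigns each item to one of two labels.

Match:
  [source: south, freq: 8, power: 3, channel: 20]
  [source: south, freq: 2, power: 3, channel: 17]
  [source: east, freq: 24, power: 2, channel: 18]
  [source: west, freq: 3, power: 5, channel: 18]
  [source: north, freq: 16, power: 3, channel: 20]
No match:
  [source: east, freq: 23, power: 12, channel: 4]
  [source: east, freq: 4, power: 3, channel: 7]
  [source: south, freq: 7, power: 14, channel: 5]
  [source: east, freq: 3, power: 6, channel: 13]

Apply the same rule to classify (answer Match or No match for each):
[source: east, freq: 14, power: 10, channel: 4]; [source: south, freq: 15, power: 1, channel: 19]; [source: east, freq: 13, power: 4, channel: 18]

No match, Match, Match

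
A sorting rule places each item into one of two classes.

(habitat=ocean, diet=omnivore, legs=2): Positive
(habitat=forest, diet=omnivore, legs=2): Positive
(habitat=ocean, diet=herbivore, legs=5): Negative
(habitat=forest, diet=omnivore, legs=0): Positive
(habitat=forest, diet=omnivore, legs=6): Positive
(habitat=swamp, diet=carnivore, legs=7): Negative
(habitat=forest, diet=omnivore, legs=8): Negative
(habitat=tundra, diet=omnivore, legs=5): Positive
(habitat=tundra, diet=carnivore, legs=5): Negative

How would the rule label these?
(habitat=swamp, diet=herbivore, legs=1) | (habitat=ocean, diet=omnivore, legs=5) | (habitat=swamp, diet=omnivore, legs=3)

Negative, Positive, Positive

All 'Positive' examples share one property — diet is omnivore AND legs ≤ 6 — and every 'Negative' example lacks it.
Negative: (habitat=swamp, diet=herbivore, legs=1), since diet is herbivore, legs = 1. Positive: (habitat=ocean, diet=omnivore, legs=5), since diet is omnivore, legs = 5. Positive: (habitat=swamp, diet=omnivore, legs=3), since diet is omnivore, legs = 3.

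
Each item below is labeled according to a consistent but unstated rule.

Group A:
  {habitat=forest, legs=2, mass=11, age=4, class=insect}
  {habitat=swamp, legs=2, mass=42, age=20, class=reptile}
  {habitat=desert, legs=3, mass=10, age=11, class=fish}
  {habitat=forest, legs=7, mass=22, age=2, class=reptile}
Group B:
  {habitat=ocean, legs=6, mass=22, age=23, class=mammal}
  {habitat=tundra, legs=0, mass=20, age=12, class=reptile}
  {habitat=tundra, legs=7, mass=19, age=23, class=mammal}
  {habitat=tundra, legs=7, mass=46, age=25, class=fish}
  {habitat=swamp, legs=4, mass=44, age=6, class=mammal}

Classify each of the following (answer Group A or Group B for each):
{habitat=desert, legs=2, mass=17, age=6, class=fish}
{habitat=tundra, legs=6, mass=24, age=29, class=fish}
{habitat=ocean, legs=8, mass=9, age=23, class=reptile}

The distinguishing property — class is not mammal AND habitat is not tundra — holds for all the 'Group A' cases and none of the 'Group B' cases.
{habitat=desert, legs=2, mass=17, age=6, class=fish} — class is fish, habitat is desert, hence Group A. {habitat=tundra, legs=6, mass=24, age=29, class=fish} — class is fish, habitat is tundra, hence Group B. {habitat=ocean, legs=8, mass=9, age=23, class=reptile} — class is reptile, habitat is ocean, hence Group A.

Group A, Group B, Group A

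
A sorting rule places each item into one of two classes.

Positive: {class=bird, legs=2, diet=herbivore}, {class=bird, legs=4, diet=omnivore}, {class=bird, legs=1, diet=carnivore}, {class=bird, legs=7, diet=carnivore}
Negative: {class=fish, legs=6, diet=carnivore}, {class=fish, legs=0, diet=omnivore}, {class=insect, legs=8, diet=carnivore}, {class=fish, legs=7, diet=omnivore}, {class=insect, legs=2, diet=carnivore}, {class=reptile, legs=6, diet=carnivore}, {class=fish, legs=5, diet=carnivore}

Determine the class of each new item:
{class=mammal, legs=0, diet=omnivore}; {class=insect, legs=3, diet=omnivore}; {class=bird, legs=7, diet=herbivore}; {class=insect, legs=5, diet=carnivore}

Negative, Negative, Positive, Negative

The pattern is that an item is 'Positive' exactly when: class is bird.
{class=mammal, legs=0, diet=omnivore} — class is mammal, hence Negative.
{class=insect, legs=3, diet=omnivore} — class is insect, hence Negative.
{class=bird, legs=7, diet=herbivore} — class is bird, hence Positive.
{class=insect, legs=5, diet=carnivore} — class is insect, hence Negative.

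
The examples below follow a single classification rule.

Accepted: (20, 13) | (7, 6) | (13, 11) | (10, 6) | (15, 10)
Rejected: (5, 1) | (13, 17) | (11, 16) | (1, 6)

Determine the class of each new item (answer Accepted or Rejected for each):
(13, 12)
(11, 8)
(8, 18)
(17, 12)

The common property of the 'Accepted' items is: first > second AND sum ≥ 7. No 'Rejected' item has it.
(13, 12) — 13 > 12, 13+12 = 25, hence Accepted.
(11, 8) — 11 > 8, 11+8 = 19, hence Accepted.
(8, 18) — 8 < 18, 8+18 = 26, hence Rejected.
(17, 12) — 17 > 12, 17+12 = 29, hence Accepted.

Accepted, Accepted, Rejected, Accepted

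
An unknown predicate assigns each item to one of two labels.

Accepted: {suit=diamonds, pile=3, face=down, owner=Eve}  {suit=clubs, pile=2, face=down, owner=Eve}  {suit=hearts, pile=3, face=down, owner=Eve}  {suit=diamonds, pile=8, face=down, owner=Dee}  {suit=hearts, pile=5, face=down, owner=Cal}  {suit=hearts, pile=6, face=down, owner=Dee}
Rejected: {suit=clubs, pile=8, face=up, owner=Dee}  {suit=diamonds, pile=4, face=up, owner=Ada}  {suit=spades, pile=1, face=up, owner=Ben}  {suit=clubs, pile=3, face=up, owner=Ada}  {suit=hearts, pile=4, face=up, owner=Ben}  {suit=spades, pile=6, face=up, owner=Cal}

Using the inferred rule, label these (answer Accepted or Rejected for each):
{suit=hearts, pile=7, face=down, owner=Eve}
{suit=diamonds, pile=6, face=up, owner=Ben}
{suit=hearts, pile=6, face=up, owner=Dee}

Every 'Accepted' example satisfies: face is down. None of the 'Rejected' examples do.

Accepted, Rejected, Rejected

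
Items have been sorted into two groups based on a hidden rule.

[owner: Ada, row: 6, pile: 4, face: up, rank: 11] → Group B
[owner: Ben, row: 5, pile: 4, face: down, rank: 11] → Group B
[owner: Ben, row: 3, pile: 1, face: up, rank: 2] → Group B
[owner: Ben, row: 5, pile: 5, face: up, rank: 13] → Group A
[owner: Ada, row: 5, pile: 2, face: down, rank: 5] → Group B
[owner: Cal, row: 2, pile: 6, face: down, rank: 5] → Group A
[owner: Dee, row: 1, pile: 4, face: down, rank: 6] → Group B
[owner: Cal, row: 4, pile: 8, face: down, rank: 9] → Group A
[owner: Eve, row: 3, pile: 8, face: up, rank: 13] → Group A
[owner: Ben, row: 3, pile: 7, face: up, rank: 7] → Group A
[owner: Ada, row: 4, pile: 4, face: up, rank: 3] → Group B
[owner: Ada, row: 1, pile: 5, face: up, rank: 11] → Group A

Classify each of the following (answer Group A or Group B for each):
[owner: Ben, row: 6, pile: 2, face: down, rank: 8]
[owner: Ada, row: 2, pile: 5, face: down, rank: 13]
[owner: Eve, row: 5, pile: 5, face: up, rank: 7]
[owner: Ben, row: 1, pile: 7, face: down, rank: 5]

Group B, Group A, Group A, Group A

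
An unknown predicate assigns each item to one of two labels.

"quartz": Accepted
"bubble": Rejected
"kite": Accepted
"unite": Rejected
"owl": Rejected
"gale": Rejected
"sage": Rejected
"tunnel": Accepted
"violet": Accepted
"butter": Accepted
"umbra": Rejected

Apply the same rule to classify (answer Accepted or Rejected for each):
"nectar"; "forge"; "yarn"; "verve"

The pattern is that an item is 'Accepted' exactly when: even length AND contains 't'.
Accepted: "nectar", since length 6, has 't'.
Rejected: "forge", since length 5, no 't'.
Rejected: "yarn", since length 4, no 't'.
Rejected: "verve", since length 5, no 't'.

Accepted, Rejected, Rejected, Rejected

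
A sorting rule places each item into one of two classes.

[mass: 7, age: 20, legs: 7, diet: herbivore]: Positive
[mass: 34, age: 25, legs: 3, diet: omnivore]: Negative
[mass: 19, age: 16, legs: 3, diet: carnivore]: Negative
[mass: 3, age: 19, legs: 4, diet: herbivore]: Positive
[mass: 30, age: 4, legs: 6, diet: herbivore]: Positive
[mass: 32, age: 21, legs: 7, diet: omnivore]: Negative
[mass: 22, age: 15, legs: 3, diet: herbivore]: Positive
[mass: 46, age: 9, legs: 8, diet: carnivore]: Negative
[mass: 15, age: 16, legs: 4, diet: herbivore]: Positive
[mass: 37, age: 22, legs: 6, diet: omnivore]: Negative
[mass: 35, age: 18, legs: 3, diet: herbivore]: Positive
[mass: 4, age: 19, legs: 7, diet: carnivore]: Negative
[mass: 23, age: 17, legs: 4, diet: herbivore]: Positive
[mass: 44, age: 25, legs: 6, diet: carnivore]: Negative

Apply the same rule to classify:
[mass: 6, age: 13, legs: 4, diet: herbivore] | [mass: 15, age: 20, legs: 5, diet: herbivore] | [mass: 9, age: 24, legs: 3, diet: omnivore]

All 'Positive' examples share one property — diet is herbivore — and every 'Negative' example lacks it.
[mass: 6, age: 13, legs: 4, diet: herbivore]: Positive (diet is herbivore).
[mass: 15, age: 20, legs: 5, diet: herbivore]: Positive (diet is herbivore).
[mass: 9, age: 24, legs: 3, diet: omnivore]: Negative (diet is omnivore).

Positive, Positive, Negative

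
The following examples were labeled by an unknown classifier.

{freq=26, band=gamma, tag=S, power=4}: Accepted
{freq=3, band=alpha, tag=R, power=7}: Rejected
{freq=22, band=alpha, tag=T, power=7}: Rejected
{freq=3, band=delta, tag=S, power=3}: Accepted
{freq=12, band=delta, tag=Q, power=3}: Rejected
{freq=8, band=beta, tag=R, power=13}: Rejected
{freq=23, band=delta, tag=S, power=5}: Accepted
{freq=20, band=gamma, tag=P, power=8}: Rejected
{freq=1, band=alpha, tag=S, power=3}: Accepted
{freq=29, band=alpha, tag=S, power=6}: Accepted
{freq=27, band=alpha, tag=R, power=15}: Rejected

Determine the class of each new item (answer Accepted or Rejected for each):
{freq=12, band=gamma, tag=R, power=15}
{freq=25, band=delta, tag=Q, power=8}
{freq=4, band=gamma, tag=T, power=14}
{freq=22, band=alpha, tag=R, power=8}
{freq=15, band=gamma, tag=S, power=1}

Rejected, Rejected, Rejected, Rejected, Accepted

'Accepted' ⟺ tag is S.
{freq=12, band=gamma, tag=R, power=15} → tag is R → Rejected.
{freq=25, band=delta, tag=Q, power=8} → tag is Q → Rejected.
{freq=4, band=gamma, tag=T, power=14} → tag is T → Rejected.
{freq=22, band=alpha, tag=R, power=8} → tag is R → Rejected.
{freq=15, band=gamma, tag=S, power=1} → tag is S → Accepted.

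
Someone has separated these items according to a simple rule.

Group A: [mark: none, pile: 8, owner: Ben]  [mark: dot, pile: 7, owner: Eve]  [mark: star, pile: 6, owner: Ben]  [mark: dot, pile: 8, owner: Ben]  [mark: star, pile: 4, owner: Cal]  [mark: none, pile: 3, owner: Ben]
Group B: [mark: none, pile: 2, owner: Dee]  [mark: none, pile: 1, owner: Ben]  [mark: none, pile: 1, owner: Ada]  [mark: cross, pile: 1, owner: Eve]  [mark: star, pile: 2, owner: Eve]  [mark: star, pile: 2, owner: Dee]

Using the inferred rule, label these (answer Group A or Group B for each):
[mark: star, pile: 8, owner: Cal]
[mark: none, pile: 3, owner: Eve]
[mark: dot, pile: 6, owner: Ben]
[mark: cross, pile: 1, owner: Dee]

Group A, Group A, Group A, Group B

The common property of the 'Group A' items is: pile ≥ 3. No 'Group B' item has it.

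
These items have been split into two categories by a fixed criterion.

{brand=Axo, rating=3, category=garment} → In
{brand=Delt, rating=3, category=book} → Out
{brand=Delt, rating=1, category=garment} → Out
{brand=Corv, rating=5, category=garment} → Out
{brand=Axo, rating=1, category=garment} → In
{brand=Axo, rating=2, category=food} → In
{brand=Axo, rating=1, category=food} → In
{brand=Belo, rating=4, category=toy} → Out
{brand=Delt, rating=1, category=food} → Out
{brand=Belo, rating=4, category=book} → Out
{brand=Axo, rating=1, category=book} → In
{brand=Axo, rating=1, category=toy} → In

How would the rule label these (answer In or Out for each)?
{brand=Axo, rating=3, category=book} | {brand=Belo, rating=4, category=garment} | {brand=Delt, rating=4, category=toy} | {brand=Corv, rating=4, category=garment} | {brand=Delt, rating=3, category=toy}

Comparing the two groups points to one rule — brand is Axo.
In: {brand=Axo, rating=3, category=book}, since brand is Axo. Out: {brand=Belo, rating=4, category=garment}, since brand is Belo. Out: {brand=Delt, rating=4, category=toy}, since brand is Delt. Out: {brand=Corv, rating=4, category=garment}, since brand is Corv. Out: {brand=Delt, rating=3, category=toy}, since brand is Delt.

In, Out, Out, Out, Out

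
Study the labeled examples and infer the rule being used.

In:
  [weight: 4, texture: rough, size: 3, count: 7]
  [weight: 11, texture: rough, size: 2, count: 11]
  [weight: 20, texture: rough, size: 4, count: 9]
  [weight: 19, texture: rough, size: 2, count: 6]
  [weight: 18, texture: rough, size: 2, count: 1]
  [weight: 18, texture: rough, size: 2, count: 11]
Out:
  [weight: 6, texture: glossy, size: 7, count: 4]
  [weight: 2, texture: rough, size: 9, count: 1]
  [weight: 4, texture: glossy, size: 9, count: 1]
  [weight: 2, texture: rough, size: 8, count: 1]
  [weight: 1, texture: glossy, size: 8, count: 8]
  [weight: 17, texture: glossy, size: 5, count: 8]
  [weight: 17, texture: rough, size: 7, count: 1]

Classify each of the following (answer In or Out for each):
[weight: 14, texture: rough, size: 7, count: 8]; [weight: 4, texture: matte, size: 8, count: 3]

The rule appears to be: size ≤ 4.
[weight: 14, texture: rough, size: 7, count: 8]: size = 7 — does not pass, so Out. [weight: 4, texture: matte, size: 8, count: 3]: size = 8 — does not pass, so Out.

Out, Out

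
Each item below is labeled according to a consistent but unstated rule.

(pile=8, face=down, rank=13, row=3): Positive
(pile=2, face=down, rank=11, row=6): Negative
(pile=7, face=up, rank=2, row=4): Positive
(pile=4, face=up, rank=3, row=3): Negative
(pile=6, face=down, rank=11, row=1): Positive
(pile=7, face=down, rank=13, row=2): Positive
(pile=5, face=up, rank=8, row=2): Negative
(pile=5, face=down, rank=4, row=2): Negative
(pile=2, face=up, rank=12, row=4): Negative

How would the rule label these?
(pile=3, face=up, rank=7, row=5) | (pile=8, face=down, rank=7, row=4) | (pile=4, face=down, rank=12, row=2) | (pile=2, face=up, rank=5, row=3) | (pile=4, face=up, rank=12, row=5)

Negative, Positive, Negative, Negative, Negative

The common property of the 'Positive' items is: pile ≥ 6. No 'Negative' item has it.
(pile=3, face=up, rank=7, row=5) — pile = 3, hence Negative.
(pile=8, face=down, rank=7, row=4) — pile = 8, hence Positive.
(pile=4, face=down, rank=12, row=2) — pile = 4, hence Negative.
(pile=2, face=up, rank=5, row=3) — pile = 2, hence Negative.
(pile=4, face=up, rank=12, row=5) — pile = 4, hence Negative.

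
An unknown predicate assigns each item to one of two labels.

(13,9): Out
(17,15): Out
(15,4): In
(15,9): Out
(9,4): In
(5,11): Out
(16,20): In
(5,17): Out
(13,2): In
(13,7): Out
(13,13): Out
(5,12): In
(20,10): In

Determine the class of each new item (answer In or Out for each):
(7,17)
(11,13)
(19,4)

Out, Out, In

One predicate separates the groups cleanly: second is even.
(7,17): Out (second 17). (11,13): Out (second 13). (19,4): In (second 4).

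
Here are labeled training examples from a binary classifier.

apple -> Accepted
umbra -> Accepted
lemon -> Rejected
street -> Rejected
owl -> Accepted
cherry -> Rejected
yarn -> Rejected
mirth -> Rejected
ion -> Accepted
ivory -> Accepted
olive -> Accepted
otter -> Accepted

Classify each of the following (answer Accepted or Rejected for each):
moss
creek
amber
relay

A rule that fits every label: starts with a vowel — true of each 'Accepted' example, false of each 'Rejected' one.
moss → starts with 'm' → Rejected.
creek → starts with 'c' → Rejected.
amber → starts with 'a' → Accepted.
relay → starts with 'r' → Rejected.

Rejected, Rejected, Accepted, Rejected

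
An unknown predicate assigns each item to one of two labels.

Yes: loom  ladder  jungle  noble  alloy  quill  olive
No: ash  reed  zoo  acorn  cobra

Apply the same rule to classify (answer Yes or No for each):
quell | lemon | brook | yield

Comparing the two groups points to one rule — contains 'l'.
quell: has 'l' — matches, so Yes.
lemon: has 'l' — matches, so Yes.
brook: no 'l' — does not fit, so No.
yield: has 'l' — matches, so Yes.

Yes, Yes, No, Yes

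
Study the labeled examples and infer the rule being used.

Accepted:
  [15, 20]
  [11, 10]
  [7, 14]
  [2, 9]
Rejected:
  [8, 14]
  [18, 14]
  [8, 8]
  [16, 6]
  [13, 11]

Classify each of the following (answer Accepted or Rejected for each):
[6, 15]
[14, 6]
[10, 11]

All 'Accepted' examples share one property — sum is odd — and every 'Rejected' example lacks it.
[6, 15]: Accepted (6+15 = 21). [14, 6]: Rejected (14+6 = 20). [10, 11]: Accepted (10+11 = 21).

Accepted, Rejected, Accepted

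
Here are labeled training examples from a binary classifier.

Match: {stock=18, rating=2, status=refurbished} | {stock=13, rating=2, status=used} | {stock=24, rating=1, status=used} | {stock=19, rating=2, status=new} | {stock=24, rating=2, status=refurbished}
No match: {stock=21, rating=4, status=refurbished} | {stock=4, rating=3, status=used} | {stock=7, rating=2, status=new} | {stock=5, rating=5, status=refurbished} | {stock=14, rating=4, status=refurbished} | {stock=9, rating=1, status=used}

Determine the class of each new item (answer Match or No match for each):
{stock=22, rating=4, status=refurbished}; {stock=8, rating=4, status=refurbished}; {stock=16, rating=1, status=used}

No match, No match, Match

A rule that fits every label: rating ≤ 2 AND stock ≥ 13 — true of each 'Match' example, false of each 'No match' one.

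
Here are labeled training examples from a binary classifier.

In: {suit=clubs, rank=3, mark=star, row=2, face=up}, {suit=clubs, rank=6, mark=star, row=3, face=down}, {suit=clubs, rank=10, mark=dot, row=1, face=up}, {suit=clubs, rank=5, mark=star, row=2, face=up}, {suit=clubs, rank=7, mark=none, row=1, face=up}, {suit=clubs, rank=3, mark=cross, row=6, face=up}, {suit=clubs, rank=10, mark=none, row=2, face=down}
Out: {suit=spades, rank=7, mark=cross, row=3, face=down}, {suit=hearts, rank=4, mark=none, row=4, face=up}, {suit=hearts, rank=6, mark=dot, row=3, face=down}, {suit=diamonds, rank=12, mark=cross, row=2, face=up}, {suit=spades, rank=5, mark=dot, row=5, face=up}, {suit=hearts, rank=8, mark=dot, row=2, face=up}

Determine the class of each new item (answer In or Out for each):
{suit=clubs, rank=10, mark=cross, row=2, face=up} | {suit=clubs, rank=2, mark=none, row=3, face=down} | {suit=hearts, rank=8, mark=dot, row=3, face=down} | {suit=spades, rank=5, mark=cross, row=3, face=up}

'In' ⟺ suit is clubs.
{suit=clubs, rank=10, mark=cross, row=2, face=up}: In (suit is clubs). {suit=clubs, rank=2, mark=none, row=3, face=down}: In (suit is clubs). {suit=hearts, rank=8, mark=dot, row=3, face=down}: Out (suit is hearts). {suit=spades, rank=5, mark=cross, row=3, face=up}: Out (suit is spades).

In, In, Out, Out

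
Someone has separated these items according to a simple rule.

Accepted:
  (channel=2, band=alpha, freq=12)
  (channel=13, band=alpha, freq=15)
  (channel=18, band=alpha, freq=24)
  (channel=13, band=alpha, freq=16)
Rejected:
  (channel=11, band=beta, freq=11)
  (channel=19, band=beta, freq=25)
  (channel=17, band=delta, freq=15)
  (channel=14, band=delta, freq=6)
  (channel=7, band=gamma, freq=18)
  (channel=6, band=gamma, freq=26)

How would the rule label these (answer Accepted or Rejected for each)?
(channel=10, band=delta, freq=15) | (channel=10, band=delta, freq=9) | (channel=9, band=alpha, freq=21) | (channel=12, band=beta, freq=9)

Rejected, Rejected, Accepted, Rejected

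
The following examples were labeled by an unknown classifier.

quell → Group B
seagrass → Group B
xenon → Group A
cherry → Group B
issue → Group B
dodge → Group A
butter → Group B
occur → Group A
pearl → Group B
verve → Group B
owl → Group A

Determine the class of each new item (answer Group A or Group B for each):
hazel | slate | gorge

The common property of the 'Group A' items is: contains 'o'. No 'Group B' item has it.
hazel: no 'o' — doesn't match, so Group B.
slate: no 'o' — doesn't match, so Group B.
gorge: has 'o' — passes, so Group A.

Group B, Group B, Group A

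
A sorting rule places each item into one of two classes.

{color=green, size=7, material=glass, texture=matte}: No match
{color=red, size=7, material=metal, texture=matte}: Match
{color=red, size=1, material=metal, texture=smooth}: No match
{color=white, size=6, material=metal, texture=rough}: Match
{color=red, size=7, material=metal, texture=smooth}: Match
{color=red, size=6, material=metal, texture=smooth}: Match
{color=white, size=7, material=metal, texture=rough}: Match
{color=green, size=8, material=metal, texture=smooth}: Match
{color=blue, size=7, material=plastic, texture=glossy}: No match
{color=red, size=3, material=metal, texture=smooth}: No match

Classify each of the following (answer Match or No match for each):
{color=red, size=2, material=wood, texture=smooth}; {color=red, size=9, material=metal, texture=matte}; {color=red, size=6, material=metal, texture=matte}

No match, Match, Match

The pattern is that an item is 'Match' exactly when: material is metal AND size ≥ 6.
{color=red, size=2, material=wood, texture=smooth} — material is wood, size = 2, hence No match. {color=red, size=9, material=metal, texture=matte} — material is metal, size = 9, hence Match. {color=red, size=6, material=metal, texture=matte} — material is metal, size = 6, hence Match.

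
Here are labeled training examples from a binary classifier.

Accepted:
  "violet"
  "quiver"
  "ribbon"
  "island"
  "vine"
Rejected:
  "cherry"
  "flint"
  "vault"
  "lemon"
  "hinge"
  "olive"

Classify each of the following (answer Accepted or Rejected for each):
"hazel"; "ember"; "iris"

The rule appears to be: even length AND contains 'i'.
"hazel" — length 5, no 'i', hence Rejected. "ember" — length 5, no 'i', hence Rejected. "iris" — length 4, has 'i', hence Accepted.

Rejected, Rejected, Accepted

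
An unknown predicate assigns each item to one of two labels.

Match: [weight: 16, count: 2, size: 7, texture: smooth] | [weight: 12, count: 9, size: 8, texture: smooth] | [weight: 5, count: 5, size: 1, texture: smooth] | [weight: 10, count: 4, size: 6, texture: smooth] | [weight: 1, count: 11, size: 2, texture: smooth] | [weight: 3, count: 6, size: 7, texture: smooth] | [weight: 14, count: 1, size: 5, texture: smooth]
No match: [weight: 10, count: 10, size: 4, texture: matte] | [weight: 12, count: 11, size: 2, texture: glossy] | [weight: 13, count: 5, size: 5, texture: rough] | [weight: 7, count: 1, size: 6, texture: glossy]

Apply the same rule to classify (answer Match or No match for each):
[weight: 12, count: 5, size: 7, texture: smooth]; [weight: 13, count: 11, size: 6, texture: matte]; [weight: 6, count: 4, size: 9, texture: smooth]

Match, No match, Match

Checking candidate rules against both groups, what survives is: texture is smooth.
[weight: 12, count: 5, size: 7, texture: smooth] — texture is smooth, hence Match.
[weight: 13, count: 11, size: 6, texture: matte] — texture is matte, hence No match.
[weight: 6, count: 4, size: 9, texture: smooth] — texture is smooth, hence Match.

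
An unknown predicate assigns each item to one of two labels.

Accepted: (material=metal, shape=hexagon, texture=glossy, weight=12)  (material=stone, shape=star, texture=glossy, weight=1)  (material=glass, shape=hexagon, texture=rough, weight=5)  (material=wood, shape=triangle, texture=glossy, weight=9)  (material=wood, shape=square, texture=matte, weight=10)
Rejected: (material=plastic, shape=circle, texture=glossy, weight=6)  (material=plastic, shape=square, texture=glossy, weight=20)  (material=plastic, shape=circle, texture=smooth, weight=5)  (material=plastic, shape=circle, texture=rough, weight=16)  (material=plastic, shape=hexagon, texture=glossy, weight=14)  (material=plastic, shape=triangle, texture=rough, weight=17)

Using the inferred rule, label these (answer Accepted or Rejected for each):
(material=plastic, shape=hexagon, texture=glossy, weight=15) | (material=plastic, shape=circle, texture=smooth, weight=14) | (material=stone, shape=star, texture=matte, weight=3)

Rejected, Rejected, Accepted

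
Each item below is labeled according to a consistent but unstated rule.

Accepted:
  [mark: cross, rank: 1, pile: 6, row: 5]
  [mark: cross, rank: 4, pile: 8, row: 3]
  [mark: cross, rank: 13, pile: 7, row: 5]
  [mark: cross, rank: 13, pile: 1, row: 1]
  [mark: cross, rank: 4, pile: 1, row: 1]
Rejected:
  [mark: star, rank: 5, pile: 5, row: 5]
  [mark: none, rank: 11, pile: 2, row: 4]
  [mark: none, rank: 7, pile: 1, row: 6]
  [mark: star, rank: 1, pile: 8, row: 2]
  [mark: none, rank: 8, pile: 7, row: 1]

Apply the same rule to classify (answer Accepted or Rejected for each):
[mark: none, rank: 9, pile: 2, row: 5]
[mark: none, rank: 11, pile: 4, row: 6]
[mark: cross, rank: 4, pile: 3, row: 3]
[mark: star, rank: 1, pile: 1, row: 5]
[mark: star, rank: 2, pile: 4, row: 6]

Rejected, Rejected, Accepted, Rejected, Rejected

Comparing the two groups points to one rule — mark is cross.
[mark: none, rank: 9, pile: 2, row: 5] → mark is none → Rejected.
[mark: none, rank: 11, pile: 4, row: 6] → mark is none → Rejected.
[mark: cross, rank: 4, pile: 3, row: 3] → mark is cross → Accepted.
[mark: star, rank: 1, pile: 1, row: 5] → mark is star → Rejected.
[mark: star, rank: 2, pile: 4, row: 6] → mark is star → Rejected.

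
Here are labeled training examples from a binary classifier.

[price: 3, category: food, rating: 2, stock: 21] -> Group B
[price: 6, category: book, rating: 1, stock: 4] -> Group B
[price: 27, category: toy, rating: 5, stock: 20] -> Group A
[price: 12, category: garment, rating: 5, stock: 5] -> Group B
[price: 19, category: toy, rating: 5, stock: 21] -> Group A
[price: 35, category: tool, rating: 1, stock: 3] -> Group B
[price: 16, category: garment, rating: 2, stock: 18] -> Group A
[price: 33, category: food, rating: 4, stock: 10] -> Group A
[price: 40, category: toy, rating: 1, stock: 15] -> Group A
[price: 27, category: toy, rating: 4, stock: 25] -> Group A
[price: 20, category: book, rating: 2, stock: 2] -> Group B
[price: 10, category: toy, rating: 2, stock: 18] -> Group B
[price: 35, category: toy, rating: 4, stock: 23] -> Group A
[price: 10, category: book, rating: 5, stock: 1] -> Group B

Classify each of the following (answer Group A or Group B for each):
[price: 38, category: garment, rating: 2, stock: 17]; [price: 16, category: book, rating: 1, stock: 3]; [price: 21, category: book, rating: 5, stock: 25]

The pattern is that an item is 'Group A' exactly when: stock ≥ 4 AND price ≥ 16.
Group A: [price: 38, category: garment, rating: 2, stock: 17], since stock = 17, price = 38. Group B: [price: 16, category: book, rating: 1, stock: 3], since stock = 3, price = 16. Group A: [price: 21, category: book, rating: 5, stock: 25], since stock = 25, price = 21.

Group A, Group B, Group A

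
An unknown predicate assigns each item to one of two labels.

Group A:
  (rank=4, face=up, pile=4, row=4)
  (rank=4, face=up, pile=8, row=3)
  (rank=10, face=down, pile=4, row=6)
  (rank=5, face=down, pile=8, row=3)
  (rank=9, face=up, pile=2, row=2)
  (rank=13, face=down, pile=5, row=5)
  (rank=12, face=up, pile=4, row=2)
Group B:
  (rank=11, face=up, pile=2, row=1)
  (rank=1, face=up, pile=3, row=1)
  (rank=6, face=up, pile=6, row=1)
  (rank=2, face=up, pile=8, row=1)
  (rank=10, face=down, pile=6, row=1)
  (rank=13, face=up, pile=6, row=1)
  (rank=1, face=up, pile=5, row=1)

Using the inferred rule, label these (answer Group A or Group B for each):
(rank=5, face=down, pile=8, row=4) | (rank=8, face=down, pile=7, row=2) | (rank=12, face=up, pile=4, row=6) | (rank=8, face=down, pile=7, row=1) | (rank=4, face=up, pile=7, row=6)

The common property of the 'Group A' items is: row ≥ 2. No 'Group B' item has it.
(rank=5, face=down, pile=8, row=4) — row = 4, hence Group A. (rank=8, face=down, pile=7, row=2) — row = 2, hence Group A. (rank=12, face=up, pile=4, row=6) — row = 6, hence Group A. (rank=8, face=down, pile=7, row=1) — row = 1, hence Group B. (rank=4, face=up, pile=7, row=6) — row = 6, hence Group A.

Group A, Group A, Group A, Group B, Group A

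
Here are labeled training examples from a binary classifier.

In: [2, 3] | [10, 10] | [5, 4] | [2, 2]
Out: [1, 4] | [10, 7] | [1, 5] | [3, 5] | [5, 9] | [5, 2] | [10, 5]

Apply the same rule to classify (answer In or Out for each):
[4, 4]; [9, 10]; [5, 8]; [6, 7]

In, In, Out, In

The classifier is using: |first − second| ≤ 1.
[4, 4] → |4−4| = 0 → In.
[9, 10] → |9−10| = 1 → In.
[5, 8] → |5−8| = 3 → Out.
[6, 7] → |6−7| = 1 → In.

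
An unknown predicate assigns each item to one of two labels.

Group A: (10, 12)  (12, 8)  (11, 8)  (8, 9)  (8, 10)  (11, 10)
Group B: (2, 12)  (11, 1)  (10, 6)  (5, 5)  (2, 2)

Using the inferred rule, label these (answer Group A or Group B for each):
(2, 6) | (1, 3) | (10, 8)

Group B, Group B, Group A

All 'Group A' examples share one property — sum ≥ 17 — and every 'Group B' example lacks it.
(2, 6) → 2+6 = 8 → Group B.
(1, 3) → 1+3 = 4 → Group B.
(10, 8) → 10+8 = 18 → Group A.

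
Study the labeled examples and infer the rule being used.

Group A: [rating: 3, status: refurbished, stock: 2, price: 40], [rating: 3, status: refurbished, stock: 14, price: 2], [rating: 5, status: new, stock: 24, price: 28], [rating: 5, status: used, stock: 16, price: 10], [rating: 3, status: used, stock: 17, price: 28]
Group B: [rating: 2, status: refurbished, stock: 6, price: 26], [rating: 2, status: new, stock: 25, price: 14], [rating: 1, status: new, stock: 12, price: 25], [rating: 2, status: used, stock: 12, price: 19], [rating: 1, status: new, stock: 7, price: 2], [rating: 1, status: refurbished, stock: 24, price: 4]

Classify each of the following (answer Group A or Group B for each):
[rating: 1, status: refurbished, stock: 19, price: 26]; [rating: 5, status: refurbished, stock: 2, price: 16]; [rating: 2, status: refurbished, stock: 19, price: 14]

The classifier is using: rating ≥ 3.

Group B, Group A, Group B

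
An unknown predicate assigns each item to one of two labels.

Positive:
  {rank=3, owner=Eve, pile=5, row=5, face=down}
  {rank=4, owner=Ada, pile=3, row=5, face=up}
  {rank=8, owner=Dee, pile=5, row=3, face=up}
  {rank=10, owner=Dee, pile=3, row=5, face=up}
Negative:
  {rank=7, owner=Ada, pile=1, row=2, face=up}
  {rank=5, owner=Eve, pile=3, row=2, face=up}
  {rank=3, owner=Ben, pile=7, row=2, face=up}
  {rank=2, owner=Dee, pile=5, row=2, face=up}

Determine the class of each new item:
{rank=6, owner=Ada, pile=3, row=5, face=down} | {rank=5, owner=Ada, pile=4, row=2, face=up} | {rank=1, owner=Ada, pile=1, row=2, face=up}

Positive, Negative, Negative

The pattern is that an item is 'Positive' exactly when: row ≥ 3.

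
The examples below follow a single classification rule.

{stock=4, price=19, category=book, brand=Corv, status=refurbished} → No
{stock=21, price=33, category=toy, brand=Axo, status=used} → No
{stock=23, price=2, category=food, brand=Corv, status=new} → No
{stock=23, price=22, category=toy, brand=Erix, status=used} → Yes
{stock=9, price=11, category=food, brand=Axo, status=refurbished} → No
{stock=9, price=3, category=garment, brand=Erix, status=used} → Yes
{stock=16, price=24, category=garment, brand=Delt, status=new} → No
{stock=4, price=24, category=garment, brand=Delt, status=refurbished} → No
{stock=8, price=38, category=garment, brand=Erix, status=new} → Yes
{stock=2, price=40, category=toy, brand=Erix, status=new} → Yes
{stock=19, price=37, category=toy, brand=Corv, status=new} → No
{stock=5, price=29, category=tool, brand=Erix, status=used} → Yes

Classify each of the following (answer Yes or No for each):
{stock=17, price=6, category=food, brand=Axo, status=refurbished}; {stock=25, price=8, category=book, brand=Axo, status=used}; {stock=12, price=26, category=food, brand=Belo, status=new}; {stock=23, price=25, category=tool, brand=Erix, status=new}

No, No, No, Yes

Rule: brand is Erix. This holds for each 'Yes' example and fails for each 'No' one.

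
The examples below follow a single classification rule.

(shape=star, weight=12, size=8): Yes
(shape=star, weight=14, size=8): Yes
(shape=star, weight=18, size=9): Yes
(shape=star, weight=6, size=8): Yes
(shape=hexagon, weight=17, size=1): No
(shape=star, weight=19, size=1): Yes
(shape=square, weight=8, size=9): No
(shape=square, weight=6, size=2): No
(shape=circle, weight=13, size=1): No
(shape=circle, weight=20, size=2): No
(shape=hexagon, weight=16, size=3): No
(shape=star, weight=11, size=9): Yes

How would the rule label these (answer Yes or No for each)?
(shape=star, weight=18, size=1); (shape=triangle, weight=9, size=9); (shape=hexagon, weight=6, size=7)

The classifier is using: shape is star.
(shape=star, weight=18, size=1) → shape is star → Yes.
(shape=triangle, weight=9, size=9) → shape is triangle → No.
(shape=hexagon, weight=6, size=7) → shape is hexagon → No.

Yes, No, No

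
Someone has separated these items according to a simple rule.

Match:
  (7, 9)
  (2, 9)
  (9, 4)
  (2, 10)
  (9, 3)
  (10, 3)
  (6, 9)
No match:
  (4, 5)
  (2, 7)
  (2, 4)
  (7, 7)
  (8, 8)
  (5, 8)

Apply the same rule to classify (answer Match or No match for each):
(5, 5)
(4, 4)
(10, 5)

The pattern is that an item is 'Match' exactly when: max ≥ 9.
(5, 5): max 5, fails the rule → No match. (4, 4): max 4, fails the rule → No match. (10, 5): max 10, qualifies → Match.

No match, No match, Match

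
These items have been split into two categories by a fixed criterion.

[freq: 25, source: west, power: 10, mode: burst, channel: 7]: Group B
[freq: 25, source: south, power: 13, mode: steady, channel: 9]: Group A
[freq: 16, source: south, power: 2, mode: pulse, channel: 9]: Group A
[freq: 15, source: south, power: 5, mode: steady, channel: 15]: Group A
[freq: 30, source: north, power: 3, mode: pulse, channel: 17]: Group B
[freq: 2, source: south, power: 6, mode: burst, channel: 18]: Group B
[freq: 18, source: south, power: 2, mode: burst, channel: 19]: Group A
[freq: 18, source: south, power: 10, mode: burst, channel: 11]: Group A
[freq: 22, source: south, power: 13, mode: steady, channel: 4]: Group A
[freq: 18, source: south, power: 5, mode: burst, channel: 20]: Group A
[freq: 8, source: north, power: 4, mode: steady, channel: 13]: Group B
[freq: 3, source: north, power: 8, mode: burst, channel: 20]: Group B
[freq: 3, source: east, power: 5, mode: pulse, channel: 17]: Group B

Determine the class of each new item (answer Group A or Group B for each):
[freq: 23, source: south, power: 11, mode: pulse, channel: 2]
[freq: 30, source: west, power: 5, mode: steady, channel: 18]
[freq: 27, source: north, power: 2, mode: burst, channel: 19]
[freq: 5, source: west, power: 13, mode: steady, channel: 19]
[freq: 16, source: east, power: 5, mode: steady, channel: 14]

Group A, Group B, Group B, Group B, Group B

One predicate separates the groups cleanly: source is south AND freq ≥ 3.
[freq: 23, source: south, power: 11, mode: pulse, channel: 2]: Group A (source is south, freq = 23).
[freq: 30, source: west, power: 5, mode: steady, channel: 18]: Group B (source is west, freq = 30).
[freq: 27, source: north, power: 2, mode: burst, channel: 19]: Group B (source is north, freq = 27).
[freq: 5, source: west, power: 13, mode: steady, channel: 19]: Group B (source is west, freq = 5).
[freq: 16, source: east, power: 5, mode: steady, channel: 14]: Group B (source is east, freq = 16).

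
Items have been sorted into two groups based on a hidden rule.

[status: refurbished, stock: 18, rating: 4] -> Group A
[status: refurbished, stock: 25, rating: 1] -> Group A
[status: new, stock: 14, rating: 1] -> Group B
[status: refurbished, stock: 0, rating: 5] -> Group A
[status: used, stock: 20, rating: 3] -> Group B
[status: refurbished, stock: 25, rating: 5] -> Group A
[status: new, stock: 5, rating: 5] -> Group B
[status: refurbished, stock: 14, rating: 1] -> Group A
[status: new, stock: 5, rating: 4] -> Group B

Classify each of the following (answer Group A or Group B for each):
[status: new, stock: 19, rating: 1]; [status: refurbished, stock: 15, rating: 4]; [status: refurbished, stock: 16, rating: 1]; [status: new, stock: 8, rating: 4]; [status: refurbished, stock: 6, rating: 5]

Looking at the examples, the only property every 'Group A' case has and every 'Group B' case lacks is: status is refurbished.
[status: new, stock: 19, rating: 1]: Group B (status is new).
[status: refurbished, stock: 15, rating: 4]: Group A (status is refurbished).
[status: refurbished, stock: 16, rating: 1]: Group A (status is refurbished).
[status: new, stock: 8, rating: 4]: Group B (status is new).
[status: refurbished, stock: 6, rating: 5]: Group A (status is refurbished).

Group B, Group A, Group A, Group B, Group A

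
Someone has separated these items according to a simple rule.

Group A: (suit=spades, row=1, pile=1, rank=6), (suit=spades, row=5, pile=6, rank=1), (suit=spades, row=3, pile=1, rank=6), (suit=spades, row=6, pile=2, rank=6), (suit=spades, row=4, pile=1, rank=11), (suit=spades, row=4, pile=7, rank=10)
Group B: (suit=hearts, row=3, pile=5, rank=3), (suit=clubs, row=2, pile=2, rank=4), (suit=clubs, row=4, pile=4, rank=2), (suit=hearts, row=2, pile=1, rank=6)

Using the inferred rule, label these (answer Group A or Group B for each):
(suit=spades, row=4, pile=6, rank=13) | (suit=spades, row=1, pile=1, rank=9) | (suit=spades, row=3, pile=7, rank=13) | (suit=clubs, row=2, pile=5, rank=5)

'Group A' ⟺ suit is spades.

Group A, Group A, Group A, Group B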